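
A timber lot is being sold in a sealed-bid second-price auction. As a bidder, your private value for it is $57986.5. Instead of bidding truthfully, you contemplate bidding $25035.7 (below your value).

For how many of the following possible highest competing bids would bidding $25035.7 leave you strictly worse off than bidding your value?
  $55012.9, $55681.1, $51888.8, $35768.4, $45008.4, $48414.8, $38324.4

The deviation hurts exactly when the highest competing bid lies strictly between $25035.7 and $57986.5 — underbidding then forfeits a profitable win.
$55012.9: inside the interval → strictly worse (loss $2973.6).
$55681.1: inside the interval → strictly worse (loss $2305.4).
$51888.8: inside the interval → strictly worse (loss $6097.7).
$35768.4: inside the interval → strictly worse (loss $22218.1).
$45008.4: inside the interval → strictly worse (loss $12978.1).
$48414.8: inside the interval → strictly worse (loss $9571.7).
$38324.4: inside the interval → strictly worse (loss $19662.1).
Count: 7.

7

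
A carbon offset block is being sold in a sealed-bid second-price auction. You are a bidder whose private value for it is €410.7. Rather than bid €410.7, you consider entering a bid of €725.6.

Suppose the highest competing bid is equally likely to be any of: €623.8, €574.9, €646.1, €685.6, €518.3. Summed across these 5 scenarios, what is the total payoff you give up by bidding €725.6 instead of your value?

The deviation costs you only when the competing bid falls strictly between €410.7 and €725.6; elsewhere both bids give the same outcome.
€623.8: truthful payoff €0, deviation payoff −€213.1 → loss €213.1.
€574.9: truthful payoff €0, deviation payoff −€164.2 → loss €164.2.
€646.1: truthful payoff €0, deviation payoff −€235.4 → loss €235.4.
€685.6: truthful payoff €0, deviation payoff −€274.9 → loss €274.9.
€518.3: truthful payoff €0, deviation payoff −€107.6 → loss €107.6.
Total loss = €213.1 + €164.2 + €235.4 + €274.9 + €107.6 = €995.2.
Because the price is fixed by the runner-up's bid, deviating from your value can only change a good outcome into a bad one — never the reverse.

€995.2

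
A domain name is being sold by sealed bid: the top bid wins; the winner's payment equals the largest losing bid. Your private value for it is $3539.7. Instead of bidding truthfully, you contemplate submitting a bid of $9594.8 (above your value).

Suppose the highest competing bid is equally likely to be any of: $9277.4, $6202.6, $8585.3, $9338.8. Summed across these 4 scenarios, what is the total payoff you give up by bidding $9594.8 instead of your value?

The deviation costs you only when the competing bid falls strictly between $3539.7 and $9594.8; elsewhere both bids give the same outcome.
$9277.4: truthful payoff $0, deviation payoff −$5737.7 → loss $5737.7.
$6202.6: truthful payoff $0, deviation payoff −$2662.9 → loss $2662.9.
$8585.3: truthful payoff $0, deviation payoff −$5045.6 → loss $5045.6.
$9338.8: truthful payoff $0, deviation payoff −$5799.1 → loss $5799.1.
Total loss = $5737.7 + $2662.9 + $5045.6 + $5799.1 = $19245.3.
Truthful bidding weakly dominates here: raising your bid can only win items priced above your value, and lowering it can only forfeit items priced below.

$19245.3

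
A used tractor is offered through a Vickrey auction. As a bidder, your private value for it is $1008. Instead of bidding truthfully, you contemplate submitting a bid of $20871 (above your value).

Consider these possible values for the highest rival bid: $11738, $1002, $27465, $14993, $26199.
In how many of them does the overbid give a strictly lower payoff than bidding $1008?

The deviation hurts exactly when the highest competing bid lies strictly between $1008 and $20871 — overbidding then wins at a price above your value.
$11738: inside the interval → strictly worse (loss $10730).
$1002: below both → same outcome either way.
$27465: above both → same outcome either way.
$14993: inside the interval → strictly worse (loss $13985).
$26199: above both → same outcome either way.
Count: 2.

2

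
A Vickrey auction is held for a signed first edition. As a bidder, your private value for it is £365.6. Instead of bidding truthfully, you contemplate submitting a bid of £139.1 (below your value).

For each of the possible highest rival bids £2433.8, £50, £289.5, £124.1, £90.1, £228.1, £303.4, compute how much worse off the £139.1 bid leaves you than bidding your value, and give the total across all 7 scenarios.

£275.8

The deviation costs you only when the competing bid falls strictly between £139.1 and £365.6; elsewhere both bids give the same outcome.
£2433.8: outcomes coincide → loss £0.
£50: outcomes coincide → loss £0.
£289.5: truthful payoff £76.1, deviation payoff £0 → loss £76.1.
£124.1: outcomes coincide → loss £0.
£90.1: outcomes coincide → loss £0.
£228.1: truthful payoff £137.5, deviation payoff £0 → loss £137.5.
£303.4: truthful payoff £62.2, deviation payoff £0 → loss £62.2.
Total loss = £76.1 + £137.5 + £62.2 = £275.8.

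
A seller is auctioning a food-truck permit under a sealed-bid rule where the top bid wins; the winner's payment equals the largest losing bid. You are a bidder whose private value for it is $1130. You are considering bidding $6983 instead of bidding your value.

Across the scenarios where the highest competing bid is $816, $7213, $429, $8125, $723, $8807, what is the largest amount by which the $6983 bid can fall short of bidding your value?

$0

$816: same outcome either way → loss $0.
$7213: same outcome either way → loss $0.
$429: same outcome either way → loss $0.
$8125: same outcome either way → loss $0.
$723: same outcome either way → loss $0.
$8807: same outcome either way → loss $0.
Maximum loss: $0.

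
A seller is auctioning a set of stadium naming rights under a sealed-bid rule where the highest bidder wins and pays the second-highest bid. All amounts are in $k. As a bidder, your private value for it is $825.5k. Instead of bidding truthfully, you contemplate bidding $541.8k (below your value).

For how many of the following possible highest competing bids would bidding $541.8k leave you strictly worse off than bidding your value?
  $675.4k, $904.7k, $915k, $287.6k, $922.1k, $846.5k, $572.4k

2

The deviation hurts exactly when the highest competing bid lies strictly between $541.8k and $825.5k — underbidding then forfeits a profitable win.
$675.4k: inside the interval → strictly worse (loss $150.1k).
$904.7k: above both → same outcome either way.
$915k: above both → same outcome either way.
$287.6k: below both → same outcome either way.
$922.1k: above both → same outcome either way.
$846.5k: above both → same outcome either way.
$572.4k: inside the interval → strictly worse (loss $253.1k).
Count: 2.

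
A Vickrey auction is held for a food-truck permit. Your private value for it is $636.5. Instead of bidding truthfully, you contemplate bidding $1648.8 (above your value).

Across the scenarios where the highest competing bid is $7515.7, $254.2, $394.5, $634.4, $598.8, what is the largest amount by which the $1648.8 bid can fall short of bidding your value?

$7515.7: same outcome either way → loss $0.
$254.2: same outcome either way → loss $0.
$394.5: same outcome either way → loss $0.
$634.4: same outcome either way → loss $0.
$598.8: same outcome either way → loss $0.
Maximum loss: $0.

$0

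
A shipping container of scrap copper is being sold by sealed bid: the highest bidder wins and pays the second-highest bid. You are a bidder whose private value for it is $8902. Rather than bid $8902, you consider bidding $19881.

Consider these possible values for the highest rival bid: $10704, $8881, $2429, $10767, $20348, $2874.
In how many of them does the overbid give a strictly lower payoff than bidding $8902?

The deviation hurts exactly when the highest competing bid lies strictly between $8902 and $19881 — overbidding then wins at a price above your value.
$10704: inside the interval → strictly worse (loss $1802).
$8881: below both → same outcome either way.
$2429: below both → same outcome either way.
$10767: inside the interval → strictly worse (loss $1865).
$20348: above both → same outcome either way.
$2874: below both → same outcome either way.
Count: 2.

2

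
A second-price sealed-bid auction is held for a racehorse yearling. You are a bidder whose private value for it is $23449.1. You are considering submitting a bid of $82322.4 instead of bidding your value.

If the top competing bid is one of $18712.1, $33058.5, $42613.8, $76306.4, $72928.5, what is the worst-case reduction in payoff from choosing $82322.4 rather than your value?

$52857.3

$18712.1: same outcome either way → loss $0.
$33058.5: truthful gives $0, deviation gives −$9609.4 → loss $9609.4.
$42613.8: truthful gives $0, deviation gives −$19164.7 → loss $19164.7.
$76306.4: truthful gives $0, deviation gives −$52857.3 → loss $52857.3.
$72928.5: truthful gives $0, deviation gives −$49479.4 → loss $49479.4.
Maximum loss: $52857.3.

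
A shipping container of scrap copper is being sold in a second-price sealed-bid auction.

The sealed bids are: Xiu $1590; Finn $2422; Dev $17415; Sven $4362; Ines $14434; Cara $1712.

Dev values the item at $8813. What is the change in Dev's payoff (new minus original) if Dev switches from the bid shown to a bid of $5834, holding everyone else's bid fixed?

The highest bid among the other bidders is $14434; Dev's bid doesn't change that.
Original bid $17415: Dev is highest, pays the top rival bid $14434; payoff $8813 − $14434 = −$5621.
Alternative bid $5834: Dev is not highest (top rival bid is $14434); payoff $0.
Change in payoff = $0 − (−$5621) = $5621.

$5621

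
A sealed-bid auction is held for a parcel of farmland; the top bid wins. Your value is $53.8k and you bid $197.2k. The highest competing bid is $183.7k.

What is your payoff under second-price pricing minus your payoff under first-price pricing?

$13.5k

You have the highest bid, so you win under either rule.
Second-price: pay $183.7k → payoff −$129.9k.
First-price: pay your own bid $197.2k → payoff −$143.4k.
Difference = −$129.9k − (−$143.4k) = $13.5k.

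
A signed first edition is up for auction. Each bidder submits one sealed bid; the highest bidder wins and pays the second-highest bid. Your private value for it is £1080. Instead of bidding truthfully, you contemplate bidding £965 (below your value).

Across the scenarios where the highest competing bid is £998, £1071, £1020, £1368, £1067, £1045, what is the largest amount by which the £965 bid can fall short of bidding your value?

£82

£998: truthful gives £82, deviation gives £0 → loss £82.
£1071: truthful gives £9, deviation gives £0 → loss £9.
£1020: truthful gives £60, deviation gives £0 → loss £60.
£1368: same outcome either way → loss £0.
£1067: truthful gives £13, deviation gives £0 → loss £13.
£1045: truthful gives £35, deviation gives £0 → loss £35.
Maximum loss: £82.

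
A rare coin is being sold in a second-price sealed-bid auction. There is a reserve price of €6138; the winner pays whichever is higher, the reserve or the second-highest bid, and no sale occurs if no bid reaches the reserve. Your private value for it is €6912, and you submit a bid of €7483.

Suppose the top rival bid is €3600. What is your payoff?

Your bid €7483 is the highest and exceeds the reserve.
Price = max(second-highest bid, reserve) = max(€3600, €6138) = €6138.
Payoff = €6912 − €6138 = €774.

€774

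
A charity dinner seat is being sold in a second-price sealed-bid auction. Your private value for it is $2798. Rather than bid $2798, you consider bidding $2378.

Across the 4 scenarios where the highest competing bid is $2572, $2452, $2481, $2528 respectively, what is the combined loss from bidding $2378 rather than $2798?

$1159

The deviation costs you only when the competing bid falls strictly between $2378 and $2798; elsewhere both bids give the same outcome.
$2572: truthful payoff $226, deviation payoff $0 → loss $226.
$2452: truthful payoff $346, deviation payoff $0 → loss $346.
$2481: truthful payoff $317, deviation payoff $0 → loss $317.
$2528: truthful payoff $270, deviation payoff $0 → loss $270.
Total loss = $226 + $346 + $317 + $270 = $1159.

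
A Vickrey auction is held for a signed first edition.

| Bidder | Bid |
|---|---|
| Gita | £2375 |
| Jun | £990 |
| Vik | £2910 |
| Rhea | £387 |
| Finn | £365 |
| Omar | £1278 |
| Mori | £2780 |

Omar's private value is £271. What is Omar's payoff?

£0

Highest bid: Vik at £2910, so Vik wins.
Second-highest bid: Mori at £2780 — that is the price the winner pays.
Omar did not win, so Omar pays nothing and receives nothing: payoff £0.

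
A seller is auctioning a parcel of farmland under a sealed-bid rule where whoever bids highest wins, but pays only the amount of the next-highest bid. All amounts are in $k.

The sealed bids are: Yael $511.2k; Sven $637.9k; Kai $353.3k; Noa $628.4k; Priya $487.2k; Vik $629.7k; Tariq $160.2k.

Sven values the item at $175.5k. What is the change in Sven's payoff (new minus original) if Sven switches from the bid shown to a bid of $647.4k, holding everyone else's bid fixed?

$0k

The highest bid among the other bidders is $629.7k; Sven's bid doesn't change that.
Original bid $637.9k: Sven is highest, pays the top rival bid $629.7k; payoff $175.5k − $629.7k = −$454.2k.
Alternative bid $647.4k: Sven is highest, pays the top rival bid $629.7k; payoff $175.5k − $629.7k = −$454.2k.
Change in payoff = −$454.2k − (−$454.2k) = $0k.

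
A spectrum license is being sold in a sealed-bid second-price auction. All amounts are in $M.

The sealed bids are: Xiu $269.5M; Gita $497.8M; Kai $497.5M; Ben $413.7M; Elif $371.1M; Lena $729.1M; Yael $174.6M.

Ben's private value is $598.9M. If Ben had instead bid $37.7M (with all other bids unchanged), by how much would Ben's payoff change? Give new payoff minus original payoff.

$0M

The highest bid among the other bidders is $729.1M; Ben's bid doesn't change that.
Original bid $413.7M: Ben is not highest (top rival bid is $729.1M); payoff $0M.
Alternative bid $37.7M: Ben is not highest (top rival bid is $729.1M); payoff $0M.
Change in payoff = $0M − ($0M) = $0M.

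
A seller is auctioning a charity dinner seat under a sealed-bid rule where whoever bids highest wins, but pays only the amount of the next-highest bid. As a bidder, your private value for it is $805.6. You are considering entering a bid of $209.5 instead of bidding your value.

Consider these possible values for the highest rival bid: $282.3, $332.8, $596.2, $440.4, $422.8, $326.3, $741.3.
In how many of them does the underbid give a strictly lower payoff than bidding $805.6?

The deviation hurts exactly when the highest competing bid lies strictly between $209.5 and $805.6 — underbidding then forfeits a profitable win.
$282.3: inside the interval → strictly worse (loss $523.3).
$332.8: inside the interval → strictly worse (loss $472.8).
$596.2: inside the interval → strictly worse (loss $209.4).
$440.4: inside the interval → strictly worse (loss $365.2).
$422.8: inside the interval → strictly worse (loss $382.8).
$326.3: inside the interval → strictly worse (loss $479.3).
$741.3: inside the interval → strictly worse (loss $64.3).
Count: 7.

7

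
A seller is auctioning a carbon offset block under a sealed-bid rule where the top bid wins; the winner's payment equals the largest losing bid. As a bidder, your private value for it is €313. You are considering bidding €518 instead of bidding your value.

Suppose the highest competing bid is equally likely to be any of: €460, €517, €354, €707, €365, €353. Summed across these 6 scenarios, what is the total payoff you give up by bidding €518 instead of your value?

The deviation costs you only when the competing bid falls strictly between €313 and €518; elsewhere both bids give the same outcome.
€460: truthful payoff €0, deviation payoff −€147 → loss €147.
€517: truthful payoff €0, deviation payoff −€204 → loss €204.
€354: truthful payoff €0, deviation payoff −€41 → loss €41.
€707: outcomes coincide → loss €0.
€365: truthful payoff €0, deviation payoff −€52 → loss €52.
€353: truthful payoff €0, deviation payoff −€40 → loss €40.
Total loss = €147 + €204 + €41 + €52 + €40 = €484.

€484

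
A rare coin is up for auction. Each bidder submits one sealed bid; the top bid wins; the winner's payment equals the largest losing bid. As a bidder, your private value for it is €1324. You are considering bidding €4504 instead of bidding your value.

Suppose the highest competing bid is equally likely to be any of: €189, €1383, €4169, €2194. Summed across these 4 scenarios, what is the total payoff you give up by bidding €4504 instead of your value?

€3774

The deviation costs you only when the competing bid falls strictly between €1324 and €4504; elsewhere both bids give the same outcome.
€189: outcomes coincide → loss €0.
€1383: truthful payoff €0, deviation payoff −€59 → loss €59.
€4169: truthful payoff €0, deviation payoff −€2845 → loss €2845.
€2194: truthful payoff €0, deviation payoff −€870 → loss €870.
Total loss = €59 + €2845 + €870 = €3774.
In a second-price auction your bid sets only whether you win, not what you pay, so bidding your true value is weakly dominant.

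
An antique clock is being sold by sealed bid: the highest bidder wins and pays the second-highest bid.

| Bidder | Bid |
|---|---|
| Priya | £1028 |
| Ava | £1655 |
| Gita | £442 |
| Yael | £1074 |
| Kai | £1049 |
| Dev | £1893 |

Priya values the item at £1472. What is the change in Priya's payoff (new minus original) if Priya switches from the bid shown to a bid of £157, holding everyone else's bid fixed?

£0

The highest bid among the other bidders is £1893; Priya's bid doesn't change that.
Original bid £1028: Priya is not highest (top rival bid is £1893); payoff £0.
Alternative bid £157: Priya is not highest (top rival bid is £1893); payoff £0.
Change in payoff = £0 − (£0) = £0.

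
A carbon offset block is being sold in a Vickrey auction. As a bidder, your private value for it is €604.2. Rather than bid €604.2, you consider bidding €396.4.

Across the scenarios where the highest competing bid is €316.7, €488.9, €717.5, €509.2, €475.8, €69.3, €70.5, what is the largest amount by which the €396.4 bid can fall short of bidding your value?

€316.7: same outcome either way → loss €0.
€488.9: truthful gives €115.3, deviation gives €0 → loss €115.3.
€717.5: same outcome either way → loss €0.
€509.2: truthful gives €95, deviation gives €0 → loss €95.
€475.8: truthful gives €128.4, deviation gives €0 → loss €128.4.
€69.3: same outcome either way → loss €0.
€70.5: same outcome either way → loss €0.
Maximum loss: €128.4.

€128.4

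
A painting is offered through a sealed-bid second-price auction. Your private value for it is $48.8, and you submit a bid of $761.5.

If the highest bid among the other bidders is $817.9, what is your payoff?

Your bid $761.5 is below the highest competing bid $817.9, so you lose.
A losing bidder pays nothing and receives nothing: payoff = $0.

$0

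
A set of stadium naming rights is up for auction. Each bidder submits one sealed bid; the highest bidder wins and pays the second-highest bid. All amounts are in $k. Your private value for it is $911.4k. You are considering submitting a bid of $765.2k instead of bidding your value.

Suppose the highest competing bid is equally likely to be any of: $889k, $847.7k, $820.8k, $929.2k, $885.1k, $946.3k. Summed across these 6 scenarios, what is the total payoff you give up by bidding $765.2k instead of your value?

$203k

The deviation costs you only when the competing bid falls strictly between $765.2k and $911.4k; elsewhere both bids give the same outcome.
$889k: truthful payoff $22.4k, deviation payoff $0k → loss $22.4k.
$847.7k: truthful payoff $63.7k, deviation payoff $0k → loss $63.7k.
$820.8k: truthful payoff $90.6k, deviation payoff $0k → loss $90.6k.
$929.2k: outcomes coincide → loss $0k.
$885.1k: truthful payoff $26.3k, deviation payoff $0k → loss $26.3k.
$946.3k: outcomes coincide → loss $0k.
Total loss = $22.4k + $63.7k + $90.6k + $26.3k = $203k.
Truthful bidding weakly dominates here: raising your bid can only win items priced above your value, and lowering it can only forfeit items priced below.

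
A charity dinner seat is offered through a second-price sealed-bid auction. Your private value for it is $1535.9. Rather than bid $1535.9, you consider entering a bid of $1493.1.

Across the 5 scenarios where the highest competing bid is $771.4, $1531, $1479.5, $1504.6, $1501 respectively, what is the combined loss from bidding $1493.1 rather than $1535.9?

The deviation costs you only when the competing bid falls strictly between $1493.1 and $1535.9; elsewhere both bids give the same outcome.
$771.4: outcomes coincide → loss $0.
$1531: truthful payoff $4.9, deviation payoff $0 → loss $4.9.
$1479.5: outcomes coincide → loss $0.
$1504.6: truthful payoff $31.3, deviation payoff $0 → loss $31.3.
$1501: truthful payoff $34.9, deviation payoff $0 → loss $34.9.
Total loss = $4.9 + $31.3 + $34.9 = $71.1.

$71.1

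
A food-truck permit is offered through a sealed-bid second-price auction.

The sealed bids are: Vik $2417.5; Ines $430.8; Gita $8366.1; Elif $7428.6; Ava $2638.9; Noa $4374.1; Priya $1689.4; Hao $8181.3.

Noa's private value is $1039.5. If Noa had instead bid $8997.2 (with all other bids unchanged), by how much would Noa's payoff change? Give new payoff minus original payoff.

−$7326.6

The highest bid among the other bidders is $8366.1; Noa's bid doesn't change that.
Original bid $4374.1: Noa is not highest (top rival bid is $8366.1); payoff $0.
Alternative bid $8997.2: Noa is highest, pays the top rival bid $8366.1; payoff $1039.5 − $8366.1 = −$7326.6.
Change in payoff = −$7326.6 − ($0) = −$7326.6.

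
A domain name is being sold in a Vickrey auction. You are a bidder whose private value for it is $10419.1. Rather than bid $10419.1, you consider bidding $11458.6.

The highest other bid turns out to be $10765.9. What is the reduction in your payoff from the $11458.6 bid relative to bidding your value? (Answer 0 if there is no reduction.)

$346.8

Bidding your value $10419.1: you lose (since $10419.1 < $10765.9). Payoff $0.
Bidding $11458.6: you win and pay $10765.9. Payoff $10419.1 − $10765.9 = −$346.8.
The competing bid $10765.9 lies between your value and your inflated bid, so overbidding wins an item priced above your value.
Loss from deviating = $0 − (−$346.8) = $346.8.
In a second-price auction your bid sets only whether you win, not what you pay, so bidding your true value is weakly dominant.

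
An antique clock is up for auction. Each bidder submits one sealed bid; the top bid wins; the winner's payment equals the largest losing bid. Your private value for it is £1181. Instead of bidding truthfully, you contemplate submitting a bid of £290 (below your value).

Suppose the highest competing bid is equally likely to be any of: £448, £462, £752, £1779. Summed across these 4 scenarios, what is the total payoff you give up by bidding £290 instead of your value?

The deviation costs you only when the competing bid falls strictly between £290 and £1181; elsewhere both bids give the same outcome.
£448: truthful payoff £733, deviation payoff £0 → loss £733.
£462: truthful payoff £719, deviation payoff £0 → loss £719.
£752: truthful payoff £429, deviation payoff £0 → loss £429.
£1779: outcomes coincide → loss £0.
Total loss = £733 + £719 + £429 = £1881.

£1881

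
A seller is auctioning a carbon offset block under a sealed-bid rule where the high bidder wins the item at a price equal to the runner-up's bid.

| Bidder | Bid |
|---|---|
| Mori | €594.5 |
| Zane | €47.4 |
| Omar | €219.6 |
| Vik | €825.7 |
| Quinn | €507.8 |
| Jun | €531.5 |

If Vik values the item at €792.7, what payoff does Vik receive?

€198.2

Highest bid: Vik at €825.7, so Vik wins.
Second-highest bid: Mori at €594.5 — that is the price the winner pays.
Vik's payoff = value − price = €792.7 − €594.5 = €198.2.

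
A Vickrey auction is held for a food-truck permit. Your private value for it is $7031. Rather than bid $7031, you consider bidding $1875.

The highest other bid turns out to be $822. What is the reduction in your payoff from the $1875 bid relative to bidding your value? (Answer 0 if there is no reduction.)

Bidding your value $7031: you win (since $7031 > $822) and pay $822. Payoff $6209.
Bidding $1875: you win and pay $822. Payoff $7031 − $822 = $6209.
Difference = $6209 − $6209 = $0; both bids lead to the same outcome because the competing bid is below both your value and your alternative bid.

$0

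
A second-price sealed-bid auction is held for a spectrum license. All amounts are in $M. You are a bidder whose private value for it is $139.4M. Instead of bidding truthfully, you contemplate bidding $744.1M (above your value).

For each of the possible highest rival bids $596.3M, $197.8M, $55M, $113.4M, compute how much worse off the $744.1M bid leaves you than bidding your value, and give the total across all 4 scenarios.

The deviation costs you only when the competing bid falls strictly between $139.4M and $744.1M; elsewhere both bids give the same outcome.
$596.3M: truthful payoff $0M, deviation payoff −$456.9M → loss $456.9M.
$197.8M: truthful payoff $0M, deviation payoff −$58.4M → loss $58.4M.
$55M: outcomes coincide → loss $0M.
$113.4M: outcomes coincide → loss $0M.
Total loss = $456.9M + $58.4M = $515.3M.
In a second-price auction your bid sets only whether you win, not what you pay, so bidding your true value is weakly dominant.

$515.3M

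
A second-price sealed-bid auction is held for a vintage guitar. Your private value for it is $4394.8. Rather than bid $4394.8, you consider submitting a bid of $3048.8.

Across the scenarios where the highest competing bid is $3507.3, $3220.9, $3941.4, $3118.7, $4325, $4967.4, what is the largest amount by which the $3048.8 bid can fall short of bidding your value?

$3507.3: truthful gives $887.5, deviation gives $0 → loss $887.5.
$3220.9: truthful gives $1173.9, deviation gives $0 → loss $1173.9.
$3941.4: truthful gives $453.4, deviation gives $0 → loss $453.4.
$3118.7: truthful gives $1276.1, deviation gives $0 → loss $1276.1.
$4325: truthful gives $69.8, deviation gives $0 → loss $69.8.
$4967.4: same outcome either way → loss $0.
Maximum loss: $1276.1.

$1276.1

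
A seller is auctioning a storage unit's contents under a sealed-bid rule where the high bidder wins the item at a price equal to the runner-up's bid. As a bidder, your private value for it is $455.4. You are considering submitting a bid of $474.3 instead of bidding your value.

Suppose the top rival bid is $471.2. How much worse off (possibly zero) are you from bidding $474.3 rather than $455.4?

Bidding your value $455.4: you lose (since $455.4 < $471.2). Payoff $0.
Bidding $474.3: you win and pay $471.2. Payoff $455.4 − $471.2 = −$15.8.
The competing bid $471.2 lies between your value and your inflated bid, so overbidding wins an item priced above your value.
Loss from deviating = $0 − (−$15.8) = $15.8.
In a second-price auction your bid sets only whether you win, not what you pay, so bidding your true value is weakly dominant.

$15.8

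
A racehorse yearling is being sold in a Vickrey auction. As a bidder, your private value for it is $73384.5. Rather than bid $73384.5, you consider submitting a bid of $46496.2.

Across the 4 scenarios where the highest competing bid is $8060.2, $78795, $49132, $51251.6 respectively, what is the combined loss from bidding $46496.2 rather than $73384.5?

$46385.4

The deviation costs you only when the competing bid falls strictly between $46496.2 and $73384.5; elsewhere both bids give the same outcome.
$8060.2: outcomes coincide → loss $0.
$78795: outcomes coincide → loss $0.
$49132: truthful payoff $24252.5, deviation payoff $0 → loss $24252.5.
$51251.6: truthful payoff $22132.9, deviation payoff $0 → loss $22132.9.
Total loss = $24252.5 + $22132.9 = $46385.4.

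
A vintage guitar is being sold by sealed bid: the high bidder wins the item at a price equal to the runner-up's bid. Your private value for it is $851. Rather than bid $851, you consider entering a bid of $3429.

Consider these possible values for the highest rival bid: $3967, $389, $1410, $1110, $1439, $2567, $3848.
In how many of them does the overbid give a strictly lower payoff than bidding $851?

4

The deviation hurts exactly when the highest competing bid lies strictly between $851 and $3429 — overbidding then wins at a price above your value.
$3967: above both → same outcome either way.
$389: below both → same outcome either way.
$1410: inside the interval → strictly worse (loss $559).
$1110: inside the interval → strictly worse (loss $259).
$1439: inside the interval → strictly worse (loss $588).
$2567: inside the interval → strictly worse (loss $1716).
$3848: above both → same outcome either way.
Count: 4.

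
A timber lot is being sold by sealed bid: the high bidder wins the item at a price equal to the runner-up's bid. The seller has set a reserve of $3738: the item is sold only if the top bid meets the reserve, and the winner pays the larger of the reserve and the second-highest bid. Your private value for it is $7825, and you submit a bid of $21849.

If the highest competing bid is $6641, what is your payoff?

$1184

Your bid $21849 is the highest and exceeds the reserve.
Price = max(second-highest bid, reserve) = max($6641, $3738) = $6641.
Payoff = $7825 − $6641 = $1184.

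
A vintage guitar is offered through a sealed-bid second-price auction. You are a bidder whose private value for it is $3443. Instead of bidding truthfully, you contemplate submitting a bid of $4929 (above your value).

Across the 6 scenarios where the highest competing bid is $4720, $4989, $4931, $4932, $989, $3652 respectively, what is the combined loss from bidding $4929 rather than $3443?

The deviation costs you only when the competing bid falls strictly between $3443 and $4929; elsewhere both bids give the same outcome.
$4720: truthful payoff $0, deviation payoff −$1277 → loss $1277.
$4989: outcomes coincide → loss $0.
$4931: outcomes coincide → loss $0.
$4932: outcomes coincide → loss $0.
$989: outcomes coincide → loss $0.
$3652: truthful payoff $0, deviation payoff −$209 → loss $209.
Total loss = $1277 + $209 = $1486.

$1486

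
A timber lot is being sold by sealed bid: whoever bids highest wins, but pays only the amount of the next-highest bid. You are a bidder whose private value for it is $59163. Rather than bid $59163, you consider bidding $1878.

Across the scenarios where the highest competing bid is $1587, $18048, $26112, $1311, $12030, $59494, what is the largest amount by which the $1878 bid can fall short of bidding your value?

$47133

$1587: same outcome either way → loss $0.
$18048: truthful gives $41115, deviation gives $0 → loss $41115.
$26112: truthful gives $33051, deviation gives $0 → loss $33051.
$1311: same outcome either way → loss $0.
$12030: truthful gives $47133, deviation gives $0 → loss $47133.
$59494: same outcome either way → loss $0.
Maximum loss: $47133.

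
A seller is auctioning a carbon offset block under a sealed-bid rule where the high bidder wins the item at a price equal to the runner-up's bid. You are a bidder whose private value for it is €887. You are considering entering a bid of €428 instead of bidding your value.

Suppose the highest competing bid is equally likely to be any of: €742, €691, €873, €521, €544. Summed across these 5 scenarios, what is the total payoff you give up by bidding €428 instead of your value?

€1064

The deviation costs you only when the competing bid falls strictly between €428 and €887; elsewhere both bids give the same outcome.
€742: truthful payoff €145, deviation payoff €0 → loss €145.
€691: truthful payoff €196, deviation payoff €0 → loss €196.
€873: truthful payoff €14, deviation payoff €0 → loss €14.
€521: truthful payoff €366, deviation payoff €0 → loss €366.
€544: truthful payoff €343, deviation payoff €0 → loss €343.
Total loss = €145 + €196 + €14 + €366 + €343 = €1064.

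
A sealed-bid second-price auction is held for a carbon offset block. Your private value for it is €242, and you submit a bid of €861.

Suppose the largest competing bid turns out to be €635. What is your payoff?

−€393

Your bid €861 exceeds the highest competing bid €635, so you win.
In a second-price auction the winner pays the second-highest bid, €635.
Payoff = value − price = €242 − €635 = −€393.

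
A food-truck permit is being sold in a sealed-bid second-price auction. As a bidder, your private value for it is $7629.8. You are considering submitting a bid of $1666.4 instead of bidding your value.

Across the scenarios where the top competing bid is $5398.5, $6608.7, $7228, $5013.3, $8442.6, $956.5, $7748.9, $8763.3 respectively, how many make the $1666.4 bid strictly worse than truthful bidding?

4

The deviation hurts exactly when the highest competing bid lies strictly between $1666.4 and $7629.8 — underbidding then forfeits a profitable win.
$5398.5: inside the interval → strictly worse (loss $2231.3).
$6608.7: inside the interval → strictly worse (loss $1021.1).
$7228: inside the interval → strictly worse (loss $401.8).
$5013.3: inside the interval → strictly worse (loss $2616.5).
$8442.6: above both → same outcome either way.
$956.5: below both → same outcome either way.
$7748.9: above both → same outcome either way.
$8763.3: above both → same outcome either way.
Count: 4.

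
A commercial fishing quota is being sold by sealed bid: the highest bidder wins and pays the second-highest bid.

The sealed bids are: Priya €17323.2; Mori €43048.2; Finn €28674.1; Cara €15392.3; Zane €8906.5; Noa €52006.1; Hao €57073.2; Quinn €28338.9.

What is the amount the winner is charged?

Highest bid: Hao at €57073.2, so Hao wins.
Second-highest bid: Noa at €52006.1 — that is the price the winner pays.

€52006.1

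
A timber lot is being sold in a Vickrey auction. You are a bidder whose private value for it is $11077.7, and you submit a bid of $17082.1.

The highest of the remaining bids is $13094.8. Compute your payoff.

−$2017.1

Your bid $17082.1 exceeds the highest competing bid $13094.8, so you win.
In a second-price auction the winner pays the second-highest bid, $13094.8.
Payoff = value − price = $11077.7 − $13094.8 = −$2017.1.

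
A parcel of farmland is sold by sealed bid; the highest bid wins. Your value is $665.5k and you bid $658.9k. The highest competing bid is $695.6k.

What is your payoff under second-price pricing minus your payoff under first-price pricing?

Your bid $658.9k is below $695.6k, so you lose under either rule.
Payoff is $0k in both cases; difference = $0k.

$0k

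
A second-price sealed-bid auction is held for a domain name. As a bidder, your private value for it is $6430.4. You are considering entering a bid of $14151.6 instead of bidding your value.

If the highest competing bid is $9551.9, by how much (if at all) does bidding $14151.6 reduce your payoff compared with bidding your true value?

Bidding your value $6430.4: you lose (since $6430.4 < $9551.9). Payoff $0.
Bidding $14151.6: you win and pay $9551.9. Payoff $6430.4 − $9551.9 = −$3121.5.
The competing bid $9551.9 lies between your value and your inflated bid, so overbidding wins an item priced above your value.
Loss from deviating = $0 − (−$3121.5) = $3121.5.
Truthful bidding weakly dominates here: raising your bid can only win items priced above your value, and lowering it can only forfeit items priced below.

$3121.5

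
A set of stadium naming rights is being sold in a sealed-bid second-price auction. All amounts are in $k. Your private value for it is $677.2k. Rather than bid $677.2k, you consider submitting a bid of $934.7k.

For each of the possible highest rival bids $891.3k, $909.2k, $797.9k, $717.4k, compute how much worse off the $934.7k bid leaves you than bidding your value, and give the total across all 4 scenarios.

$607k

The deviation costs you only when the competing bid falls strictly between $677.2k and $934.7k; elsewhere both bids give the same outcome.
$891.3k: truthful payoff $0k, deviation payoff −$214.1k → loss $214.1k.
$909.2k: truthful payoff $0k, deviation payoff −$232k → loss $232k.
$797.9k: truthful payoff $0k, deviation payoff −$120.7k → loss $120.7k.
$717.4k: truthful payoff $0k, deviation payoff −$40.2k → loss $40.2k.
Total loss = $214.1k + $232k + $120.7k + $40.2k = $607k.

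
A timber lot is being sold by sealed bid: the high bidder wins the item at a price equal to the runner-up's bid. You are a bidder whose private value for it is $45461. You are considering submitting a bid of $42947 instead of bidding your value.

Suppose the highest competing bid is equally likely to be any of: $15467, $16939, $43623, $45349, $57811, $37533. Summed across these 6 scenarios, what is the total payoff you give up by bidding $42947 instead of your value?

The deviation costs you only when the competing bid falls strictly between $42947 and $45461; elsewhere both bids give the same outcome.
$15467: outcomes coincide → loss $0.
$16939: outcomes coincide → loss $0.
$43623: truthful payoff $1838, deviation payoff $0 → loss $1838.
$45349: truthful payoff $112, deviation payoff $0 → loss $112.
$57811: outcomes coincide → loss $0.
$37533: outcomes coincide → loss $0.
Total loss = $1838 + $112 = $1950.

$1950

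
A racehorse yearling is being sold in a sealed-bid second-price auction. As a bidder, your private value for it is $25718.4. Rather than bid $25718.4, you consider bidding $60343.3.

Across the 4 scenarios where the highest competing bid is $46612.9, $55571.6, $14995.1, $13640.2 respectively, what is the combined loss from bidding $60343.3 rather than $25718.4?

The deviation costs you only when the competing bid falls strictly between $25718.4 and $60343.3; elsewhere both bids give the same outcome.
$46612.9: truthful payoff $0, deviation payoff −$20894.5 → loss $20894.5.
$55571.6: truthful payoff $0, deviation payoff −$29853.2 → loss $29853.2.
$14995.1: outcomes coincide → loss $0.
$13640.2: outcomes coincide → loss $0.
Total loss = $20894.5 + $29853.2 = $50747.7.
Truthful bidding weakly dominates here: raising your bid can only win items priced above your value, and lowering it can only forfeit items priced below.

$50747.7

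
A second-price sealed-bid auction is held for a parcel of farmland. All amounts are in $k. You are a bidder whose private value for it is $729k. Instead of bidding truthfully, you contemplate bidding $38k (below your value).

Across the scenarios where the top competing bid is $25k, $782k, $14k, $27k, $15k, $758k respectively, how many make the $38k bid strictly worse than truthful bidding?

The deviation hurts exactly when the highest competing bid lies strictly between $38k and $729k — underbidding then forfeits a profitable win.
$25k: below both → same outcome either way.
$782k: above both → same outcome either way.
$14k: below both → same outcome either way.
$27k: below both → same outcome either way.
$15k: below both → same outcome either way.
$758k: above both → same outcome either way.
Count: 0.

0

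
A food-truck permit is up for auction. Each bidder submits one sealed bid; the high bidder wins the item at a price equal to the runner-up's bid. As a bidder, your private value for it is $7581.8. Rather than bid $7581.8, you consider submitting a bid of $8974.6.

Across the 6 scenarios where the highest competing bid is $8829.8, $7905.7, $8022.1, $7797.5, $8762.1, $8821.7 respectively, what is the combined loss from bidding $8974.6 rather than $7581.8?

$4648.1

The deviation costs you only when the competing bid falls strictly between $7581.8 and $8974.6; elsewhere both bids give the same outcome.
$8829.8: truthful payoff $0, deviation payoff −$1248 → loss $1248.
$7905.7: truthful payoff $0, deviation payoff −$323.9 → loss $323.9.
$8022.1: truthful payoff $0, deviation payoff −$440.3 → loss $440.3.
$7797.5: truthful payoff $0, deviation payoff −$215.7 → loss $215.7.
$8762.1: truthful payoff $0, deviation payoff −$1180.3 → loss $1180.3.
$8821.7: truthful payoff $0, deviation payoff −$1239.9 → loss $1239.9.
Total loss = $1248 + $323.9 + $440.3 + $215.7 + $1180.3 + $1239.9 = $4648.1.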